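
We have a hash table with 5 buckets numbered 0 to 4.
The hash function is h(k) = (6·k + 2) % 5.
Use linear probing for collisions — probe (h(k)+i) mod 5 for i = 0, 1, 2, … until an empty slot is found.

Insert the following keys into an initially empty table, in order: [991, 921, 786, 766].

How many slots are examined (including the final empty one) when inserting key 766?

4

991 hashes to 3; slot 3 is free -> place at 3.
921 hashes to 3; 3 taken -> place at 4.
786 hashes to 3; 3,4 taken -> place at 0.
766 hashes to 3; 3,4,0 taken -> place at 1.
Table: [786, 766, -, 991, 921]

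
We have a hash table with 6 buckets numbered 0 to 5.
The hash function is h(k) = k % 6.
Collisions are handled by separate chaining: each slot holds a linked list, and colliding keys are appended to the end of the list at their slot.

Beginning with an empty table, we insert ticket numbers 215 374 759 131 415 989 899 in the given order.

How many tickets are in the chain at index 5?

4

Insert 215: h=5, bucket 5 empty -> new chain.
Insert 374: h=2, bucket 2 empty -> new chain.
Insert 759: h=3, bucket 3 empty -> new chain.
Insert 131: h=5, bucket 5 nonempty -> append to chain.
Insert 415: h=1, bucket 1 empty -> new chain.
Insert 989: h=5, bucket 5 nonempty -> append to chain.
Insert 899: h=5, bucket 5 nonempty -> append to chain.
Final buckets:
0: —
1: 415
2: 374
3: 759
4: —
5: 215 -> 131 -> 989 -> 899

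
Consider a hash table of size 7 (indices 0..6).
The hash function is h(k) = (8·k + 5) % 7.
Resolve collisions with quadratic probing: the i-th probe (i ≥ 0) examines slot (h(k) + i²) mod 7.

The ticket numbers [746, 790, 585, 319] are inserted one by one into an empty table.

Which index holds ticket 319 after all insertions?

746: h=2 -> slot 2
790: h=4 -> slot 4
585: h=2, probe 2,3 -> slot 3
319: h=2, probe 2,3,6 -> slot 6
Table: [-, -, 746, 585, 790, -, 319]

6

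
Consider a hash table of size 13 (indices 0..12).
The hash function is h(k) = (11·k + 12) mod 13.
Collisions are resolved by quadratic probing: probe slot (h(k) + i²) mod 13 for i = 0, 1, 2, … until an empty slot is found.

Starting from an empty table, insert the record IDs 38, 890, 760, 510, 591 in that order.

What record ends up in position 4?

38: h=1 → slot 1
890: h=0 → slot 0
760: h=0, probe 0,1,4 → slot 4
510: h=6 → slot 6
591: h=0, probe 0,1,4,9 → slot 9
Table: [890, 38, ., ., 760, ., 510, ., ., 591, ., ., .]

760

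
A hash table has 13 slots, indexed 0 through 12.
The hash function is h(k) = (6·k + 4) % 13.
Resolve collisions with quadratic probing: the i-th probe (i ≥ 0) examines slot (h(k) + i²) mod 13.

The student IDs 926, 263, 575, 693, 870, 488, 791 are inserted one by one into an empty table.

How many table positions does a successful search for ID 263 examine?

2

Insert 926: h=9, slot 9 empty -> index 9.
Insert 263: h=9, slot 9 occupied -> index 10.
Insert 575: h=9, slots 9,10 occupied -> index 0.
Insert 693: h=2, slot 2 empty -> index 2.
Insert 870: h=11, slot 11 empty -> index 11.
Insert 488: h=7, slot 7 empty -> index 7.
Insert 791: h=5, slot 5 empty -> index 5.
Table: [575, -, 693, -, -, 791, -, 488, -, 926, 263, 870, -]
Lookup 263: h=9, probe 9,10 → found at 10.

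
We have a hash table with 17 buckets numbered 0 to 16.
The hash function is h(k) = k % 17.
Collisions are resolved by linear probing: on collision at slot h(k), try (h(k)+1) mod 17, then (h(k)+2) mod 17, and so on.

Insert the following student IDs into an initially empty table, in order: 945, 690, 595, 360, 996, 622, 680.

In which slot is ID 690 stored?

11

945 hashes to 10; slot 10 is free -> place at 10.
690 hashes to 10; 10 taken -> place at 11.
595 hashes to 0; slot 0 is free -> place at 0.
360 hashes to 3; slot 3 is free -> place at 3.
996 hashes to 10; 10,11 taken -> place at 12.
622 hashes to 10; 10,11,12 taken -> place at 13.
680 hashes to 0; 0 taken -> place at 1.
Table: [595, 680, ., 360, ., ., ., ., ., ., 945, 690, 996, 622, ., ., .]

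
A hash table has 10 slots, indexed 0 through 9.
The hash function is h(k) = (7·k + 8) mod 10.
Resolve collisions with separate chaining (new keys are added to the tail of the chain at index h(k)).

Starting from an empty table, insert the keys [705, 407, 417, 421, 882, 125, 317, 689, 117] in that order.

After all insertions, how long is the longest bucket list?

Insert 705: h=3, bucket 3 empty → new chain.
Insert 407: h=7, bucket 7 empty → new chain.
Insert 417: h=7, bucket 7 nonempty → append to chain.
Insert 421: h=5, bucket 5 empty → new chain.
Insert 882: h=2, bucket 2 empty → new chain.
Insert 125: h=3, bucket 3 nonempty → append to chain.
Insert 317: h=7, bucket 7 nonempty → append to chain.
Insert 689: h=1, bucket 1 empty → new chain.
Insert 117: h=7, bucket 7 nonempty → append to chain.
Final buckets:
0: _
1: 689
2: 882
3: 705 -> 125
4: _
5: 421
6: _
7: 407 -> 417 -> 317 -> 117
8: _
9: _

4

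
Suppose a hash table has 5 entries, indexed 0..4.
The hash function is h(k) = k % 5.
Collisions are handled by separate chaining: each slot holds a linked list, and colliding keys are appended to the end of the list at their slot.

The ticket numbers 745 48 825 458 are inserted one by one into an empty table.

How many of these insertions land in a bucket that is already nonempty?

2

Insert 745: h=0, bucket 0 empty -> new chain.
Insert 48: h=3, bucket 3 empty -> new chain.
Insert 825: h=0, bucket 0 nonempty -> append to chain.
Insert 458: h=3, bucket 3 nonempty -> append to chain.
Final buckets:
0: 745 -> 825
1: ∅
2: ∅
3: 48 -> 458
4: ∅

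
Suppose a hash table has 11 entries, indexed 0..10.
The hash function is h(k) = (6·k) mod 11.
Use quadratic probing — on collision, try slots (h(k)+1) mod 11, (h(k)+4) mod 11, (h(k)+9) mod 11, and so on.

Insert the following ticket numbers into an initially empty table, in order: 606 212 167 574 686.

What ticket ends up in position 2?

606 hashes to 6; slot 6 is free → place at 6.
212 hashes to 7; slot 7 is free → place at 7.
167 hashes to 1; slot 1 is free → place at 1.
574 hashes to 1; 1 taken → place at 2.
686 hashes to 2; 2 taken → place at 3.
Table: [., 167, 574, 686, ., ., 606, 212, ., ., .]

574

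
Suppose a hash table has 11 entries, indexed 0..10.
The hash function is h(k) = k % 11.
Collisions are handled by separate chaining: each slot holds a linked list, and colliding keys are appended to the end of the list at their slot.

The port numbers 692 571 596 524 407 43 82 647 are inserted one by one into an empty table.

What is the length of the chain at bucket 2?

Insert 692: h=10, bucket 10 empty → new chain.
Insert 571: h=10, bucket 10 nonempty → append to chain.
Insert 596: h=2, bucket 2 empty → new chain.
Insert 524: h=7, bucket 7 empty → new chain.
Insert 407: h=0, bucket 0 empty → new chain.
Insert 43: h=10, bucket 10 nonempty → append to chain.
Insert 82: h=5, bucket 5 empty → new chain.
Insert 647: h=9, bucket 9 empty → new chain.
Final buckets:
0: 407
1: .
2: 596
3: .
4: .
5: 82
6: .
7: 524
8: .
9: 647
10: 692 -> 571 -> 43

1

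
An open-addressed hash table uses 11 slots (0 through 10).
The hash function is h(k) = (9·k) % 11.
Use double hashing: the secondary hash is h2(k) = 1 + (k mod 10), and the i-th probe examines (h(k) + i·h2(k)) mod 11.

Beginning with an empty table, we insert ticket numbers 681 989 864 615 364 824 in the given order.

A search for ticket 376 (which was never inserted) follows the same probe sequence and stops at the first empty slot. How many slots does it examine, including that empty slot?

2

681 hashes to 2; slot 2 is free → place at 2.
989 hashes to 2, h2=10; 2 taken → place at 1.
864 hashes to 10; slot 10 is free → place at 10.
615 hashes to 2, h2=6; 2 taken → place at 8.
364 hashes to 9; slot 9 is free → place at 9.
824 hashes to 2, h2=5; 2 taken → place at 7.
Table: [—, 989, 681, —, —, —, —, 824, 615, 364, 864]
Lookup 376: h=7, h2=7, probe 7,3 → slot 3 empty, not found.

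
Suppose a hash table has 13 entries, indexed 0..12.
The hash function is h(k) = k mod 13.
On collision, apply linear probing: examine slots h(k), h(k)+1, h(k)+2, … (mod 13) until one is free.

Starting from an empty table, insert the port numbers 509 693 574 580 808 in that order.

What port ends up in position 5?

808

509 hashes to 2; slot 2 is free => place at 2.
693 hashes to 4; slot 4 is free => place at 4.
574 hashes to 2; 2 taken => place at 3.
580 hashes to 8; slot 8 is free => place at 8.
808 hashes to 2; 2,3,4 taken => place at 5.
Table: [∅, ∅, 509, 574, 693, 808, ∅, ∅, 580, ∅, ∅, ∅, ∅]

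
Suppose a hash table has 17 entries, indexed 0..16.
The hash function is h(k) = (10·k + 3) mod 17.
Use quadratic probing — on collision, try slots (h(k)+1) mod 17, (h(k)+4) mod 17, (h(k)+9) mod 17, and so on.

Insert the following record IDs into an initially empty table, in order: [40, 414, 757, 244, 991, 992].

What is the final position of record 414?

13

40: h=12 => slot 12
414: h=12, probe 12,13 => slot 13
757: h=8 => slot 8
244: h=12, probe 12,13,16 => slot 16
991: h=2 => slot 2
992: h=12, probe 12,13,16,4 => slot 4
Table: [., ., 991, ., 992, ., ., ., 757, ., ., ., 40, 414, ., ., 244]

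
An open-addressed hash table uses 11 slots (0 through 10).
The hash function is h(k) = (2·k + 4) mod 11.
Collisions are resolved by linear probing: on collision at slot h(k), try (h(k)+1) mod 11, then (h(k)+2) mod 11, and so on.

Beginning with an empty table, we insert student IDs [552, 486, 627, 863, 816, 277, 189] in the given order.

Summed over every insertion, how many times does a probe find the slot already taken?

552 hashes to 8; slot 8 is free -> place at 8.
486 hashes to 8; 8 taken -> place at 9.
627 hashes to 4; slot 4 is free -> place at 4.
863 hashes to 3; slot 3 is free -> place at 3.
816 hashes to 8; 8,9 taken -> place at 10.
277 hashes to 8; 8,9,10 taken -> place at 0.
189 hashes to 8; 8,9,10,0 taken -> place at 1.
Table: [277, 189, _, 863, 627, _, _, _, 552, 486, 816]

10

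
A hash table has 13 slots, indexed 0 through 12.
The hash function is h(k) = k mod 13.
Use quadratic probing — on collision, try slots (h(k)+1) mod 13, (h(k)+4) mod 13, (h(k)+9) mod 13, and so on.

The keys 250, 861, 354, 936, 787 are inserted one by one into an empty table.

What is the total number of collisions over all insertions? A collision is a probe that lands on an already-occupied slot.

4

250: h=3 -> slot 3
861: h=3, probe 3,4 -> slot 4
354: h=3, probe 3,4,7 -> slot 7
936: h=0 -> slot 0
787: h=7, probe 7,8 -> slot 8
Table: [936, ∅, ∅, 250, 861, ∅, ∅, 354, 787, ∅, ∅, ∅, ∅]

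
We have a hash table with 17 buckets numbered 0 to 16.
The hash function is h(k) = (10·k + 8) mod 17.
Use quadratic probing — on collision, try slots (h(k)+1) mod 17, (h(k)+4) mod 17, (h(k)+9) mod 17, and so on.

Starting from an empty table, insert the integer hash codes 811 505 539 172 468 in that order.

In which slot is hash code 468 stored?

14

811: h=9 -> slot 9
505: h=9, probe 9,10 -> slot 10
539: h=9, probe 9,10,13 -> slot 13
172: h=11 -> slot 11
468: h=13, probe 13,14 -> slot 14
Table: [-, -, -, -, -, -, -, -, -, 811, 505, 172, -, 539, 468, -, -]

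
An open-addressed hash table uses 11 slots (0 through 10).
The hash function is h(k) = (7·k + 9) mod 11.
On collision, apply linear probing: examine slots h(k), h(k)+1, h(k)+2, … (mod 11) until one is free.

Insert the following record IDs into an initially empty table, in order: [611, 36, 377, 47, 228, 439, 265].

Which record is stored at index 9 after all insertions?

377

Insert 611: h=7, slot 7 empty -> index 7.
Insert 36: h=8, slot 8 empty -> index 8.
Insert 377: h=8, slot 8 occupied -> index 9.
Insert 47: h=8, slots 8,9 occupied -> index 10.
Insert 228: h=10, slot 10 occupied -> index 0.
Insert 439: h=2, slot 2 empty -> index 2.
Insert 265: h=5, slot 5 empty -> index 5.
Table: [228, _, 439, _, _, 265, _, 611, 36, 377, 47]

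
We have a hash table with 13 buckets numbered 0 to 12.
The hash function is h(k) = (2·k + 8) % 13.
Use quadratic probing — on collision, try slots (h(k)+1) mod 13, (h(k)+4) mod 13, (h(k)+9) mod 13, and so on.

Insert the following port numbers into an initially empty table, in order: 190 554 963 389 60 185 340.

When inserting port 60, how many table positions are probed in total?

Insert 190: h=11, slot 11 empty => index 11.
Insert 554: h=11, slot 11 occupied => index 12.
Insert 963: h=10, slot 10 empty => index 10.
Insert 389: h=6, slot 6 empty => index 6.
Insert 60: h=11, slots 11,12 occupied => index 2.
Insert 185: h=1, slot 1 empty => index 1.
Insert 340: h=12, slot 12 occupied => index 0.
Table: [340, 185, 60, —, —, —, 389, —, —, —, 963, 190, 554]

3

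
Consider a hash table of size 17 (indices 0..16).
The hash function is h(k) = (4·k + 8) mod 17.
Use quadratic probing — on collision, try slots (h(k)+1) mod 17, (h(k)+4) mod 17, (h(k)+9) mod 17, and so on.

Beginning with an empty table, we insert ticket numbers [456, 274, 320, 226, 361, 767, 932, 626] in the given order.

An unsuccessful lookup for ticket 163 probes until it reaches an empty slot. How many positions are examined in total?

2

456 hashes to 13; slot 13 is free -> place at 13.
274 hashes to 16; slot 16 is free -> place at 16.
320 hashes to 13; 13 taken -> place at 14.
226 hashes to 11; slot 11 is free -> place at 11.
361 hashes to 7; slot 7 is free -> place at 7.
767 hashes to 16; 16 taken -> place at 0.
932 hashes to 13; 13,14,0 taken -> place at 5.
626 hashes to 13; 13,14,0,5 taken -> place at 12.
Table: [767, -, -, -, -, 932, -, 361, -, -, -, 226, 626, 456, 320, -, 274]
Lookup 163: h=14, probe 14,15 → slot 15 empty, not found.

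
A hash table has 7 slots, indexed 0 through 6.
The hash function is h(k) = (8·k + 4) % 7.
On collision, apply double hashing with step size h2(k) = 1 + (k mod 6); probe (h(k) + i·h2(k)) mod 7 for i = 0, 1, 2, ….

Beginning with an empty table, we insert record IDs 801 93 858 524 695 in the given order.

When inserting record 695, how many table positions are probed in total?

2

801: h=0 -> slot 0
93: h=6 -> slot 6
858: h=1 -> slot 1
524: h=3 -> slot 3
695: h=6, h2=6, probe 6,5 -> slot 5
Table: [801, 858, ∅, 524, ∅, 695, 93]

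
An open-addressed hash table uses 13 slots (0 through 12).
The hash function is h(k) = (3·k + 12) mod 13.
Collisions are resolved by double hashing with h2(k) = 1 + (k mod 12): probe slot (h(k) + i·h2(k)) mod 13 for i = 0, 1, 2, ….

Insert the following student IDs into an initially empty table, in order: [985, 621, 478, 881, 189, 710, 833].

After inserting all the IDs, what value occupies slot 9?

Insert 985: h=3, slot 3 empty -> index 3.
Insert 621: h=3, h2=10, slot 3 occupied -> index 0.
Insert 478: h=3, h2=11, slot 3 occupied -> index 1.
Insert 881: h=3, h2=6, slot 3 occupied -> index 9.
Insert 189: h=7, slot 7 empty -> index 7.
Insert 710: h=10, slot 10 empty -> index 10.
Insert 833: h=2, slot 2 empty -> index 2.
Table: [621, 478, 833, 985, —, —, —, 189, —, 881, 710, —, —]

881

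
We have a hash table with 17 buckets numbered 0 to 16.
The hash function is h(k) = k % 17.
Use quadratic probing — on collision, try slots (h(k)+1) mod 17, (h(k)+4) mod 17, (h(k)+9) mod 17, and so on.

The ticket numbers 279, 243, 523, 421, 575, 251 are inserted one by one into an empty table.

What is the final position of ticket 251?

279: h=7 -> slot 7
243: h=5 -> slot 5
523: h=13 -> slot 13
421: h=13, probe 13,14 -> slot 14
575: h=14, probe 14,15 -> slot 15
251: h=13, probe 13,14,0 -> slot 0
Table: [251, _, _, _, _, 243, _, 279, _, _, _, _, _, 523, 421, 575, _]

0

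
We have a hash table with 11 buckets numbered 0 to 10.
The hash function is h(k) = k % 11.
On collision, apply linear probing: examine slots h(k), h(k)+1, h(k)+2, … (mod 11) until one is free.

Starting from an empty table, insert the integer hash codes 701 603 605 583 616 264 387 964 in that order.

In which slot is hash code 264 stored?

701 hashes to 8; slot 8 is free => place at 8.
603 hashes to 9; slot 9 is free => place at 9.
605 hashes to 0; slot 0 is free => place at 0.
583 hashes to 0; 0 taken => place at 1.
616 hashes to 0; 0,1 taken => place at 2.
264 hashes to 0; 0,1,2 taken => place at 3.
387 hashes to 2; 2,3 taken => place at 4.
964 hashes to 7; slot 7 is free => place at 7.
Table: [605, 583, 616, 264, 387, ∅, ∅, 964, 701, 603, ∅]

3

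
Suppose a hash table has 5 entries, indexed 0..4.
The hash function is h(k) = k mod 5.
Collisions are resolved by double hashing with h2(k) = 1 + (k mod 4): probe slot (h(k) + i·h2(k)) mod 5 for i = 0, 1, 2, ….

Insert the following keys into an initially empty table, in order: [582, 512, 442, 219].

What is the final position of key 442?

0

Insert 582: h=2, slot 2 empty → index 2.
Insert 512: h=2, h2=1, slot 2 occupied → index 3.
Insert 442: h=2, h2=3, slot 2 occupied → index 0.
Insert 219: h=4, slot 4 empty → index 4.
Table: [442, ., 582, 512, 219]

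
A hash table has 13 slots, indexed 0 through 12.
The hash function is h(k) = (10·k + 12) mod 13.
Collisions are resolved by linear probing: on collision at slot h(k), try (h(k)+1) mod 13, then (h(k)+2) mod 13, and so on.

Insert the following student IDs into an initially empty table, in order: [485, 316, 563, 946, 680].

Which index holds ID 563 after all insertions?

2

485 hashes to 0; slot 0 is free => place at 0.
316 hashes to 0; 0 taken => place at 1.
563 hashes to 0; 0,1 taken => place at 2.
946 hashes to 8; slot 8 is free => place at 8.
680 hashes to 0; 0,1,2 taken => place at 3.
Table: [485, 316, 563, 680, _, _, _, _, 946, _, _, _, _]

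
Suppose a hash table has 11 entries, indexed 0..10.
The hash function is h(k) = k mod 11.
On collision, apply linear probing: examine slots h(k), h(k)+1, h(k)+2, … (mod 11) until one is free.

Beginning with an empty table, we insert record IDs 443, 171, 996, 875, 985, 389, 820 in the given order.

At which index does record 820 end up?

Insert 443: h=3, slot 3 empty => index 3.
Insert 171: h=6, slot 6 empty => index 6.
Insert 996: h=6, slot 6 occupied => index 7.
Insert 875: h=6, slots 6,7 occupied => index 8.
Insert 985: h=6, slots 6,7,8 occupied => index 9.
Insert 389: h=4, slot 4 empty => index 4.
Insert 820: h=6, slots 6,7,8,9 occupied => index 10.
Table: [_, _, _, 443, 389, _, 171, 996, 875, 985, 820]

10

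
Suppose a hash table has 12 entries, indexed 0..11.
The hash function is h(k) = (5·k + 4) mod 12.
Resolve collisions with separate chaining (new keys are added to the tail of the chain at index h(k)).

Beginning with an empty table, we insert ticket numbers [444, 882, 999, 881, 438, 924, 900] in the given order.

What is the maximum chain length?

444 -> bucket 4
882 -> bucket 10
999 -> bucket 7
881 -> bucket 5
438 -> bucket 10 (collision)
924 -> bucket 4 (collision)
900 -> bucket 4 (collision)
Final buckets:
0: —
1: —
2: —
3: —
4: 444 -> 924 -> 900
5: 881
6: —
7: 999
8: —
9: —
10: 882 -> 438
11: —

3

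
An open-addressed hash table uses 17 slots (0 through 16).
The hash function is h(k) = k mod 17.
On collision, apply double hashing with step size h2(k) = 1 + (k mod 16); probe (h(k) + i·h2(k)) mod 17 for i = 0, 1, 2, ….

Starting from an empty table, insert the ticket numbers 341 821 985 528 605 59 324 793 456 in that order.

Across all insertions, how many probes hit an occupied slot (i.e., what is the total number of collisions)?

2

341: h=1 → slot 1
821: h=5 → slot 5
985: h=16 → slot 16
528: h=1, h2=1, probe 1,2 → slot 2
605: h=10 → slot 10
59: h=8 → slot 8
324: h=1, h2=5, probe 1,6 → slot 6
793: h=11 → slot 11
456: h=14 → slot 14
Table: [., 341, 528, ., ., 821, 324, ., 59, ., 605, 793, ., ., 456, ., 985]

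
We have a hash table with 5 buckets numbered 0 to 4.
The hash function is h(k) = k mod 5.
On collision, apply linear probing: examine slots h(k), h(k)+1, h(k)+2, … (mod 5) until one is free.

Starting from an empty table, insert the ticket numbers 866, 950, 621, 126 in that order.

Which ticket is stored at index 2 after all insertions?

621

Insert 866: h=1, slot 1 empty → index 1.
Insert 950: h=0, slot 0 empty → index 0.
Insert 621: h=1, slot 1 occupied → index 2.
Insert 126: h=1, slots 1,2 occupied → index 3.
Table: [950, 866, 621, 126, .]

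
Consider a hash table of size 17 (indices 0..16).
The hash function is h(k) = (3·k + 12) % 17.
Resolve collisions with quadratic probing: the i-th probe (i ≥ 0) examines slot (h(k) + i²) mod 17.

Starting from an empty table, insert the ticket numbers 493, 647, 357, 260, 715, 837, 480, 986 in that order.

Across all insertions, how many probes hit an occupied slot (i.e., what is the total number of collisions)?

6

493 hashes to 12; slot 12 is free -> place at 12.
647 hashes to 15; slot 15 is free -> place at 15.
357 hashes to 12; 12 taken -> place at 13.
260 hashes to 10; slot 10 is free -> place at 10.
715 hashes to 15; 15 taken -> place at 16.
837 hashes to 7; slot 7 is free -> place at 7.
480 hashes to 7; 7 taken -> place at 8.
986 hashes to 12; 12,13,16 taken -> place at 4.
Table: [., ., ., ., 986, ., ., 837, 480, ., 260, ., 493, 357, ., 647, 715]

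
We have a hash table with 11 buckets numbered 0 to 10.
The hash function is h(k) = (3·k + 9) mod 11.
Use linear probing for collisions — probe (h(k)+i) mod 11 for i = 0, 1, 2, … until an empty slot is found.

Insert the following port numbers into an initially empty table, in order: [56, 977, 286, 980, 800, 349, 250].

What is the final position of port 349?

56: h=1 → slot 1
977: h=3 → slot 3
286: h=9 → slot 9
980: h=1, probe 1,2 → slot 2
800: h=0 → slot 0
349: h=0, probe 0,1,2,3,4 → slot 4
250: h=0, probe 0,1,2,3,4,5 → slot 5
Table: [800, 56, 980, 977, 349, 250, _, _, _, 286, _]

4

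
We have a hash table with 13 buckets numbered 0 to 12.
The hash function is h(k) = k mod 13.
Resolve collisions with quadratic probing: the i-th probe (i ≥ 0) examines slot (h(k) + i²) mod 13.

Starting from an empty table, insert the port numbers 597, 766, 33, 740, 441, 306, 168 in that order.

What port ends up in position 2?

168

597: h=12 => slot 12
766: h=12, probe 12,0 => slot 0
33: h=7 => slot 7
740: h=12, probe 12,0,3 => slot 3
441: h=12, probe 12,0,3,8 => slot 8
306: h=7, probe 7,8,11 => slot 11
168: h=12, probe 12,0,3,8,2 => slot 2
Table: [766, ., 168, 740, ., ., ., 33, 441, ., ., 306, 597]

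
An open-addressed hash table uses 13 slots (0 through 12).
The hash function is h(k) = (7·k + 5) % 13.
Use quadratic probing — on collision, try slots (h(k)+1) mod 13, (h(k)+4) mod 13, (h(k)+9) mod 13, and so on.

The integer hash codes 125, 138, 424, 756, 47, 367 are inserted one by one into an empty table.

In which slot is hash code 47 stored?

125: h=9 -> slot 9
138: h=9, probe 9,10 -> slot 10
424: h=9, probe 9,10,0 -> slot 0
756: h=6 -> slot 6
47: h=9, probe 9,10,0,5 -> slot 5
367: h=0, probe 0,1 -> slot 1
Table: [424, 367, -, -, -, 47, 756, -, -, 125, 138, -, -]

5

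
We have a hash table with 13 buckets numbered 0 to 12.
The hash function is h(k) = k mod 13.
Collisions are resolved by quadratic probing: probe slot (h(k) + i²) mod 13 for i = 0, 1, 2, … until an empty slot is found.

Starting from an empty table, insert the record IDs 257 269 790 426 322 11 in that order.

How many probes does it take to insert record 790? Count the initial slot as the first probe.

Insert 257: h=10, slot 10 empty → index 10.
Insert 269: h=9, slot 9 empty → index 9.
Insert 790: h=10, slot 10 occupied → index 11.
Insert 426: h=10, slots 10,11 occupied → index 1.
Insert 322: h=10, slots 10,11,1 occupied → index 6.
Insert 11: h=11, slot 11 occupied → index 12.
Table: [_, 426, _, _, _, _, 322, _, _, 269, 257, 790, 11]

2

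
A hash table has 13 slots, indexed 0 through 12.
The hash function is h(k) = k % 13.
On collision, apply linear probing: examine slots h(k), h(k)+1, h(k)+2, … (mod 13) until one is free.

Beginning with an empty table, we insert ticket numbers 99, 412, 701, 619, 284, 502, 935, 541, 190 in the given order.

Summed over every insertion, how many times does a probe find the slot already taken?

Insert 99: h=8, slot 8 empty → index 8.
Insert 412: h=9, slot 9 empty → index 9.
Insert 701: h=12, slot 12 empty → index 12.
Insert 619: h=8, slots 8,9 occupied → index 10.
Insert 284: h=11, slot 11 empty → index 11.
Insert 502: h=8, slots 8,9,10,11,12 occupied → index 0.
Insert 935: h=12, slots 12,0 occupied → index 1.
Insert 541: h=8, slots 8,9,10,11,12,0,1 occupied → index 2.
Insert 190: h=8, slots 8,9,10,11,12,0,1,2 occupied → index 3.
Table: [502, 935, 541, 190, -, -, -, -, 99, 412, 619, 284, 701]

24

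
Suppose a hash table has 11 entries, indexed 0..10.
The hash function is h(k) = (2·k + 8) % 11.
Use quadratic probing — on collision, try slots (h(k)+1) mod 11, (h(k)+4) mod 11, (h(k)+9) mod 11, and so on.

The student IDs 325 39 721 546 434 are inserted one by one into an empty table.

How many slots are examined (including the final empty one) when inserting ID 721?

3

Insert 325: h=9, slot 9 empty -> index 9.
Insert 39: h=9, slot 9 occupied -> index 10.
Insert 721: h=9, slots 9,10 occupied -> index 2.
Insert 546: h=0, slot 0 empty -> index 0.
Insert 434: h=7, slot 7 empty -> index 7.
Table: [546, _, 721, _, _, _, _, 434, _, 325, 39]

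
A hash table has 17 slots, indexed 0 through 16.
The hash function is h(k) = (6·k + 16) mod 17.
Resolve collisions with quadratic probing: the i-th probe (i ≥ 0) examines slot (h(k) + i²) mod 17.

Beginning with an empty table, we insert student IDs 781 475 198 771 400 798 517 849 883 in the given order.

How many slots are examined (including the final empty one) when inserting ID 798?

781: h=10 → slot 10
475: h=10, probe 10,11 → slot 11
198: h=14 → slot 14
771: h=1 → slot 1
400: h=2 → slot 2
798: h=10, probe 10,11,14,2,9 → slot 9
517: h=7 → slot 7
849: h=10, probe 10,11,14,2,9,1,12 → slot 12
883: h=10, probe 10,11,14,2,9,1,12,8 → slot 8
Table: [_, 771, 400, _, _, _, _, 517, 883, 798, 781, 475, 849, _, 198, _, _]

5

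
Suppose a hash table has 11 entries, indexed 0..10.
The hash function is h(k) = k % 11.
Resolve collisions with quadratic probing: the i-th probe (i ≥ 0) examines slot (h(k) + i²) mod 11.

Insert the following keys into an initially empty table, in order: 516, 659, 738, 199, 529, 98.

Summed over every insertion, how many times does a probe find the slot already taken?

6

516 hashes to 10; slot 10 is free → place at 10.
659 hashes to 10; 10 taken → place at 0.
738 hashes to 1; slot 1 is free → place at 1.
199 hashes to 1; 1 taken → place at 2.
529 hashes to 1; 1,2 taken → place at 5.
98 hashes to 10; 10,0 taken → place at 3.
Table: [659, 738, 199, 98, —, 529, —, —, —, —, 516]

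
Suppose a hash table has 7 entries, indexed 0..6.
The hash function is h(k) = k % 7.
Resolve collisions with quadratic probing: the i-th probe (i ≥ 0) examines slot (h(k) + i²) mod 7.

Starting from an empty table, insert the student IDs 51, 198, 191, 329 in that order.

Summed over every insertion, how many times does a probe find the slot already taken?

51 hashes to 2; slot 2 is free => place at 2.
198 hashes to 2; 2 taken => place at 3.
191 hashes to 2; 2,3 taken => place at 6.
329 hashes to 0; slot 0 is free => place at 0.
Table: [329, ., 51, 198, ., ., 191]

3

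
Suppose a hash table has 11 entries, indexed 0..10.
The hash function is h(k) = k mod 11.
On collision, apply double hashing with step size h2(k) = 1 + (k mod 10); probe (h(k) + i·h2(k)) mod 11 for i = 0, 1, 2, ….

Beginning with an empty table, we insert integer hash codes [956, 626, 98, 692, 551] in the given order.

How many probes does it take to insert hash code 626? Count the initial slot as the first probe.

956: h=10 -> slot 10
626: h=10, h2=7, probe 10,6 -> slot 6
98: h=10, h2=9, probe 10,8 -> slot 8
692: h=10, h2=3, probe 10,2 -> slot 2
551: h=1 -> slot 1
Table: [—, 551, 692, —, —, —, 626, —, 98, —, 956]

2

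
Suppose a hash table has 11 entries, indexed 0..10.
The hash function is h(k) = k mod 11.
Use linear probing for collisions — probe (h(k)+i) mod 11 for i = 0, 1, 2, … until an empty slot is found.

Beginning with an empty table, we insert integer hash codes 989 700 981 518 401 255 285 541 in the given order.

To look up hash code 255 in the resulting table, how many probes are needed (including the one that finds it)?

989 hashes to 10; slot 10 is free -> place at 10.
700 hashes to 7; slot 7 is free -> place at 7.
981 hashes to 2; slot 2 is free -> place at 2.
518 hashes to 1; slot 1 is free -> place at 1.
401 hashes to 5; slot 5 is free -> place at 5.
255 hashes to 2; 2 taken -> place at 3.
285 hashes to 10; 10 taken -> place at 0.
541 hashes to 2; 2,3 taken -> place at 4.
Table: [285, 518, 981, 255, 541, 401, -, 700, -, -, 989]
Lookup 255: h=2, probe 2,3 → found at 3.

2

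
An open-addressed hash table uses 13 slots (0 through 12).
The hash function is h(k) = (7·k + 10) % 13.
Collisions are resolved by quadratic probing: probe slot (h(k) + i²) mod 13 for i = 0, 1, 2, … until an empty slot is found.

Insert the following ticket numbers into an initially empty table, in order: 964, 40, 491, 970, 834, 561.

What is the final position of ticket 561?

7

964: h=11 => slot 11
40: h=4 => slot 4
491: h=2 => slot 2
970: h=1 => slot 1
834: h=11, probe 11,12 => slot 12
561: h=11, probe 11,12,2,7 => slot 7
Table: [-, 970, 491, -, 40, -, -, 561, -, -, -, 964, 834]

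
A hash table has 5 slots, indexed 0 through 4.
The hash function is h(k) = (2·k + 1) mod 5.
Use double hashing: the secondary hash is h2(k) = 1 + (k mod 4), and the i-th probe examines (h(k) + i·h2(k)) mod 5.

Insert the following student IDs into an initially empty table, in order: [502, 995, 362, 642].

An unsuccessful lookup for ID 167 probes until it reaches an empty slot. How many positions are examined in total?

4

Insert 502: h=0, slot 0 empty -> index 0.
Insert 995: h=1, slot 1 empty -> index 1.
Insert 362: h=0, h2=3, slot 0 occupied -> index 3.
Insert 642: h=0, h2=3, slots 0,3,1 occupied -> index 4.
Table: [502, 995, —, 362, 642]
Lookup 167: h=0, h2=4, probe 0,4,3,2 → slot 2 empty, not found.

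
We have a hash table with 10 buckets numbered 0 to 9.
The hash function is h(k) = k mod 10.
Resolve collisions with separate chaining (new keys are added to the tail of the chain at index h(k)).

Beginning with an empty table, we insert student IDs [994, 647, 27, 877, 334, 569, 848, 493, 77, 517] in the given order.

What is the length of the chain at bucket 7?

Insert 994: h=4, bucket 4 empty → new chain.
Insert 647: h=7, bucket 7 empty → new chain.
Insert 27: h=7, bucket 7 nonempty → append to chain.
Insert 877: h=7, bucket 7 nonempty → append to chain.
Insert 334: h=4, bucket 4 nonempty → append to chain.
Insert 569: h=9, bucket 9 empty → new chain.
Insert 848: h=8, bucket 8 empty → new chain.
Insert 493: h=3, bucket 3 empty → new chain.
Insert 77: h=7, bucket 7 nonempty → append to chain.
Insert 517: h=7, bucket 7 nonempty → append to chain.
Final buckets:
0: .
1: .
2: .
3: 493
4: 994 -> 334
5: .
6: .
7: 647 -> 27 -> 877 -> 77 -> 517
8: 848
9: 569

5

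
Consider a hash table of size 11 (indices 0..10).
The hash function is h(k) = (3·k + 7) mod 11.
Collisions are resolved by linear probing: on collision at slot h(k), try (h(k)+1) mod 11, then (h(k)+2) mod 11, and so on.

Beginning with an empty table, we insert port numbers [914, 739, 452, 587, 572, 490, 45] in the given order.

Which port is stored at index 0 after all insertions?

914 hashes to 10; slot 10 is free → place at 10.
739 hashes to 2; slot 2 is free → place at 2.
452 hashes to 10; 10 taken → place at 0.
587 hashes to 8; slot 8 is free → place at 8.
572 hashes to 7; slot 7 is free → place at 7.
490 hashes to 3; slot 3 is free → place at 3.
45 hashes to 10; 10,0 taken → place at 1.
Table: [452, 45, 739, 490, ∅, ∅, ∅, 572, 587, ∅, 914]

452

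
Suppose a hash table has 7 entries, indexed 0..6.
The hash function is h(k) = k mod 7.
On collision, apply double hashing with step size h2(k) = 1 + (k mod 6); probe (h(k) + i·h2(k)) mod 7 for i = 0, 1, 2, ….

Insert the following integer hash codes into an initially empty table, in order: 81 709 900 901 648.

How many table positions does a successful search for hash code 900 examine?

2

81 hashes to 4; slot 4 is free -> place at 4.
709 hashes to 2; slot 2 is free -> place at 2.
900 hashes to 4, h2=1; 4 taken -> place at 5.
901 hashes to 5, h2=2; 5 taken -> place at 0.
648 hashes to 4, h2=1; 4,5 taken -> place at 6.
Table: [901, _, 709, _, 81, 900, 648]
Lookup 900: h=4, h2=1, probe 4,5 → found at 5.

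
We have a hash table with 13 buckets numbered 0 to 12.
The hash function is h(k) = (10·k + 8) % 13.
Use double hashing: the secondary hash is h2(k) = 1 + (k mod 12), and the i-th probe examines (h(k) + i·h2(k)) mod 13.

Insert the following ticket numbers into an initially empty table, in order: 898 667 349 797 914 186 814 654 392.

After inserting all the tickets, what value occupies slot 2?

898: h=5 → slot 5
667: h=9 → slot 9
349: h=1 → slot 1
797: h=9, h2=6, probe 9,2 → slot 2
914: h=9, h2=3, probe 9,12 → slot 12
186: h=9, h2=7, probe 9,3 → slot 3
814: h=10 → slot 10
654: h=9, h2=7, probe 9,3,10,4 → slot 4
392: h=2, h2=9, probe 2,11 → slot 11
Table: [., 349, 797, 186, 654, 898, ., ., ., 667, 814, 392, 914]

797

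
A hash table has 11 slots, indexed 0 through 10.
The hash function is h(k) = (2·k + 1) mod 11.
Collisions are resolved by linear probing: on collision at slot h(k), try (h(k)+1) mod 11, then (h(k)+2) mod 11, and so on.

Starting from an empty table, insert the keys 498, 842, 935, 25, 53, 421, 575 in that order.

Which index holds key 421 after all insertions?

10

498 hashes to 7; slot 7 is free → place at 7.
842 hashes to 2; slot 2 is free → place at 2.
935 hashes to 1; slot 1 is free → place at 1.
25 hashes to 7; 7 taken → place at 8.
53 hashes to 8; 8 taken → place at 9.
421 hashes to 7; 7,8,9 taken → place at 10.
575 hashes to 7; 7,8,9,10 taken → place at 0.
Table: [575, 935, 842, —, —, —, —, 498, 25, 53, 421]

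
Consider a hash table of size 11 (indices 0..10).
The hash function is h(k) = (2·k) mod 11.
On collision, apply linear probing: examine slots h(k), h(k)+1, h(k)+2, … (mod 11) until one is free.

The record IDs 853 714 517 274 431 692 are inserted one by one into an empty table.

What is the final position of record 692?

2

Insert 853: h=1, slot 1 empty → index 1.
Insert 714: h=9, slot 9 empty → index 9.
Insert 517: h=0, slot 0 empty → index 0.
Insert 274: h=9, slot 9 occupied → index 10.
Insert 431: h=4, slot 4 empty → index 4.
Insert 692: h=9, slots 9,10,0,1 occupied → index 2.
Table: [517, 853, 692, ∅, 431, ∅, ∅, ∅, ∅, 714, 274]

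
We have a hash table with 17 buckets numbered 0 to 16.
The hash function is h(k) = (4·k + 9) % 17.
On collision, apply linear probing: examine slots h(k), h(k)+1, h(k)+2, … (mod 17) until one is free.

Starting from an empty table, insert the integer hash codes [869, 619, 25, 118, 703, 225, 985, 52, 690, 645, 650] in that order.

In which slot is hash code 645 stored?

9

869: h=0 => slot 0
619: h=3 => slot 3
25: h=7 => slot 7
118: h=5 => slot 5
703: h=16 => slot 16
225: h=8 => slot 8
985: h=5, probe 5,6 => slot 6
52: h=13 => slot 13
690: h=15 => slot 15
645: h=5, probe 5,6,7,8,9 => slot 9
650: h=8, probe 8,9,10 => slot 10
Table: [869, -, -, 619, -, 118, 985, 25, 225, 645, 650, -, -, 52, -, 690, 703]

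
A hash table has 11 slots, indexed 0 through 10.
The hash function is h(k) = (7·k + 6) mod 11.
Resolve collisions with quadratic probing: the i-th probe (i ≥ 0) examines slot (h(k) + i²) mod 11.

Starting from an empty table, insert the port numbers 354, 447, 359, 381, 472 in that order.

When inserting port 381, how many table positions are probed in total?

Insert 354: h=9, slot 9 empty -> index 9.
Insert 447: h=0, slot 0 empty -> index 0.
Insert 359: h=0, slot 0 occupied -> index 1.
Insert 381: h=0, slots 0,1 occupied -> index 4.
Insert 472: h=10, slot 10 empty -> index 10.
Table: [447, 359, ∅, ∅, 381, ∅, ∅, ∅, ∅, 354, 472]

3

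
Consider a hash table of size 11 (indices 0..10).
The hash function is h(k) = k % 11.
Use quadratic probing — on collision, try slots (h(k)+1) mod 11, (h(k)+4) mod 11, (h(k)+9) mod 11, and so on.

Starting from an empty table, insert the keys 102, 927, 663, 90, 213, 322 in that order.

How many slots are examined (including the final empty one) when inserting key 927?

2

102: h=3 → slot 3
927: h=3, probe 3,4 → slot 4
663: h=3, probe 3,4,7 → slot 7
90: h=2 → slot 2
213: h=4, probe 4,5 → slot 5
322: h=3, probe 3,4,7,1 → slot 1
Table: [., 322, 90, 102, 927, 213, ., 663, ., ., .]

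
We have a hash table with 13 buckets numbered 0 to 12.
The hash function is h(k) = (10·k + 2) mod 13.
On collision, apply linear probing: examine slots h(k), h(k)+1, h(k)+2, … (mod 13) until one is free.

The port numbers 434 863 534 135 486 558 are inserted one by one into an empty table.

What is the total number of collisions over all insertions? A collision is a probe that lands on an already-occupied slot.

6

434 hashes to 0; slot 0 is free → place at 0.
863 hashes to 0; 0 taken → place at 1.
534 hashes to 12; slot 12 is free → place at 12.
135 hashes to 0; 0,1 taken → place at 2.
486 hashes to 0; 0,1,2 taken → place at 3.
558 hashes to 5; slot 5 is free → place at 5.
Table: [434, 863, 135, 486, _, 558, _, _, _, _, _, _, 534]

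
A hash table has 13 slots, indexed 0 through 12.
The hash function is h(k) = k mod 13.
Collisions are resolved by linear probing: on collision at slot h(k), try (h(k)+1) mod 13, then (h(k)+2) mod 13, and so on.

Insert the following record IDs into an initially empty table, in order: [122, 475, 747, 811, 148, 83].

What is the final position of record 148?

9

Insert 122: h=5, slot 5 empty → index 5.
Insert 475: h=7, slot 7 empty → index 7.
Insert 747: h=6, slot 6 empty → index 6.
Insert 811: h=5, slots 5,6,7 occupied → index 8.
Insert 148: h=5, slots 5,6,7,8 occupied → index 9.
Insert 83: h=5, slots 5,6,7,8,9 occupied → index 10.
Table: [-, -, -, -, -, 122, 747, 475, 811, 148, 83, -, -]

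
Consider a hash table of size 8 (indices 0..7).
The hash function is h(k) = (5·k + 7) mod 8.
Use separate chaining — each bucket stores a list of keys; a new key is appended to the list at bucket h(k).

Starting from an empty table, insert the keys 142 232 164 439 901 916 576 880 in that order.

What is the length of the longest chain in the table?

Insert 142: h=5, bucket 5 empty → new chain.
Insert 232: h=7, bucket 7 empty → new chain.
Insert 164: h=3, bucket 3 empty → new chain.
Insert 439: h=2, bucket 2 empty → new chain.
Insert 901: h=0, bucket 0 empty → new chain.
Insert 916: h=3, bucket 3 nonempty → append to chain.
Insert 576: h=7, bucket 7 nonempty → append to chain.
Insert 880: h=7, bucket 7 nonempty → append to chain.
Final buckets:
0: 901
1: .
2: 439
3: 164 -> 916
4: .
5: 142
6: .
7: 232 -> 576 -> 880

3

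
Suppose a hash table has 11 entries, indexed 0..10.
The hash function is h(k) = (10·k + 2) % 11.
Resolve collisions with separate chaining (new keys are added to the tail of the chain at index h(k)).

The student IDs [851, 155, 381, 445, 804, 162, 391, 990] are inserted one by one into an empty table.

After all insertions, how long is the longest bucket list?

851 → bucket 9
155 → bucket 1
381 → bucket 6
445 → bucket 8
804 → bucket 1 (collision)
162 → bucket 5
391 → bucket 7
990 → bucket 2
Final buckets:
0: ∅
1: 155 -> 804
2: 990
3: ∅
4: ∅
5: 162
6: 381
7: 391
8: 445
9: 851
10: ∅

2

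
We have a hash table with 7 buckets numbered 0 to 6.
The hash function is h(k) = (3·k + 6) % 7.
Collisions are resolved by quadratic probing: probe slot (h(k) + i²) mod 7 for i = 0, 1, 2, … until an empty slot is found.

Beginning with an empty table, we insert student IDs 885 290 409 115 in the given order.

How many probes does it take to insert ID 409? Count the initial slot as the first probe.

3

885: h=1 → slot 1
290: h=1, probe 1,2 → slot 2
409: h=1, probe 1,2,5 → slot 5
115: h=1, probe 1,2,5,3 → slot 3
Table: [-, 885, 290, 115, -, 409, -]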